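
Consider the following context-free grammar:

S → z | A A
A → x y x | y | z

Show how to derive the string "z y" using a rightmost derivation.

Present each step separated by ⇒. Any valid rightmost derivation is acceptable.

S ⇒ A A ⇒ A y ⇒ z y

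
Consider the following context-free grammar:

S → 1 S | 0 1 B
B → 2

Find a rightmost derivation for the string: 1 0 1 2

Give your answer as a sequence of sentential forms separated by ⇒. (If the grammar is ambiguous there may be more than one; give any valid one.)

S ⇒ 1 S ⇒ 1 0 1 B ⇒ 1 0 1 2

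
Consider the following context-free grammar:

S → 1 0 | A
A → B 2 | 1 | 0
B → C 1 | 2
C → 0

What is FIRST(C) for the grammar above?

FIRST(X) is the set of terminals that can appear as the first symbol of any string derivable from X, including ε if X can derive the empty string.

We compute FIRST(C) using the standard algorithm.
FIRST(A) = {0, 1, 2}
FIRST(B) = {0, 2}
FIRST(C) = {0}
FIRST(S) = {0, 1, 2}
Therefore, FIRST(C) = {0}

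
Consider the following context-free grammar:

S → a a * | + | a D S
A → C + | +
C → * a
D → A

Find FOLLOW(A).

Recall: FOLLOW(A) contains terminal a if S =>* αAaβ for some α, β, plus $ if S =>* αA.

We compute FOLLOW(A) using the standard algorithm.
FOLLOW(S) starts with {$}.
FIRST(A) = {*, +}
FIRST(C) = {*}
FIRST(D) = {*, +}
FIRST(S) = {+, a}
FOLLOW(A) = {+, a}
FOLLOW(C) = {+}
FOLLOW(D) = {+, a}
FOLLOW(S) = {$}
Therefore, FOLLOW(A) = {+, a}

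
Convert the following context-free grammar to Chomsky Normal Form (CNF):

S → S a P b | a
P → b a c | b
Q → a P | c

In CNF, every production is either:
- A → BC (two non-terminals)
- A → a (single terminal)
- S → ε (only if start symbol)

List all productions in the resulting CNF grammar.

TA → a; TB → b; S → a; TC → c; P → b; Q → c; S → S X0; X0 → TA X1; X1 → P TB; P → TB X2; X2 → TA TC; Q → TA P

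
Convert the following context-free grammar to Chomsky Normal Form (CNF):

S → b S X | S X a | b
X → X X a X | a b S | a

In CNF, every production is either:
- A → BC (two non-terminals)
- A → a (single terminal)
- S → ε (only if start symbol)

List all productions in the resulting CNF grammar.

TB → b; TA → a; S → b; X → a; S → TB X0; X0 → S X; S → S X1; X1 → X TA; X → X X2; X2 → X X3; X3 → TA X; X → TA X4; X4 → TB S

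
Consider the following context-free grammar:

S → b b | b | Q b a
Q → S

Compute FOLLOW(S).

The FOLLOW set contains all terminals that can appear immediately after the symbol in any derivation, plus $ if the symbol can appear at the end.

We compute FOLLOW(S) using the standard algorithm.
FOLLOW(S) starts with {$}.
FIRST(Q) = {b}
FIRST(S) = {b}
FOLLOW(Q) = {b}
FOLLOW(S) = {$, b}
Therefore, FOLLOW(S) = {$, b}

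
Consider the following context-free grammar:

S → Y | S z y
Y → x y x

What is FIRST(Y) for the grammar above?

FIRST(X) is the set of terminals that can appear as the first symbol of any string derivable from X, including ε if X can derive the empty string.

We compute FIRST(Y) using the standard algorithm.
FIRST(S) = {x}
FIRST(Y) = {x}
Therefore, FIRST(Y) = {x}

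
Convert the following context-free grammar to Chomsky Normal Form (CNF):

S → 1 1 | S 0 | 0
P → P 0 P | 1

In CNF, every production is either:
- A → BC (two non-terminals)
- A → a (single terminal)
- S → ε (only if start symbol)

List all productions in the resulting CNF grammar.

T1 → 1; T0 → 0; S → 0; P → 1; S → T1 T1; S → S T0; P → P X0; X0 → T0 P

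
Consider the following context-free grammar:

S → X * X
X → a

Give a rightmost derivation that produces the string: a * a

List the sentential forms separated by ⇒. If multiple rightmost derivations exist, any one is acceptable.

S ⇒ X * X ⇒ X * a ⇒ a * a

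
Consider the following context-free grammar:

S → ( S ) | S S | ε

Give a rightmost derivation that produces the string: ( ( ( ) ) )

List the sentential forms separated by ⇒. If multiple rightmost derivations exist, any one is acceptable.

S ⇒ ( S ) ⇒ ( ( S ) ) ⇒ ( ( ( S ) ) ) ⇒ ( ( ( ) ) )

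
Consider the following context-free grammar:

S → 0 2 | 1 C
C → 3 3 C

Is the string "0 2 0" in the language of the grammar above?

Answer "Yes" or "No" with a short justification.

No - no valid derivation exists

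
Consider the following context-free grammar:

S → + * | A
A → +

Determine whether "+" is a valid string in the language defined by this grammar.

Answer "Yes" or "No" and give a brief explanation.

Yes - a valid derivation exists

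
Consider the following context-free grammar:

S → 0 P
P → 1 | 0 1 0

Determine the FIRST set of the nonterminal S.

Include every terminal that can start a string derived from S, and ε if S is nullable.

We compute FIRST(S) using the standard algorithm.
FIRST(P) = {0, 1}
FIRST(S) = {0}
Therefore, FIRST(S) = {0}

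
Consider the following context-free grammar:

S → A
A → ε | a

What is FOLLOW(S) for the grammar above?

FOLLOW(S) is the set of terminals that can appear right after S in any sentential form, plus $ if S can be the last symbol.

We compute FOLLOW(S) using the standard algorithm.
FOLLOW(S) starts with {$}.
FIRST(A) = {a, ε}
FIRST(S) = {a, ε}
FOLLOW(A) = {$}
FOLLOW(S) = {$}
Therefore, FOLLOW(S) = {$}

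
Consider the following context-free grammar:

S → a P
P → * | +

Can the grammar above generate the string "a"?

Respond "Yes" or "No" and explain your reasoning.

No - no valid derivation exists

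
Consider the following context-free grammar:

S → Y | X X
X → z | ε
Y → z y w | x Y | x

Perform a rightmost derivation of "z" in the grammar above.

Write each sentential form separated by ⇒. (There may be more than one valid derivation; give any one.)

S ⇒ X X ⇒ X z ⇒ z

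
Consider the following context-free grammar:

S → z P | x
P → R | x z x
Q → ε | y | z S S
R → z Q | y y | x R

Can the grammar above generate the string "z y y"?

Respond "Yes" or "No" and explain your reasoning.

Yes - a valid derivation exists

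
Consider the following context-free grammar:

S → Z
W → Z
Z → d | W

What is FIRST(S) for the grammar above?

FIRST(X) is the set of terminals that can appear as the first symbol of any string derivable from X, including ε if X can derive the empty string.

We compute FIRST(S) using the standard algorithm.
FIRST(S) = {d}
FIRST(W) = {d}
FIRST(Z) = {d}
Therefore, FIRST(S) = {d}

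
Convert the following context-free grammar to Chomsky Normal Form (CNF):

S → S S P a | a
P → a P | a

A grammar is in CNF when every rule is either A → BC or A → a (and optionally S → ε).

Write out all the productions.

TA → a; S → a; P → a; S → S X0; X0 → S X1; X1 → P TA; P → TA P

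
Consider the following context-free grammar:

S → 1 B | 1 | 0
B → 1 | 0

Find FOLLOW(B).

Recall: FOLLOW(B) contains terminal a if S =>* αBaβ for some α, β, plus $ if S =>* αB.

We compute FOLLOW(B) using the standard algorithm.
FOLLOW(S) starts with {$}.
FIRST(B) = {0, 1}
FIRST(S) = {0, 1}
FOLLOW(B) = {$}
FOLLOW(S) = {$}
Therefore, FOLLOW(B) = {$}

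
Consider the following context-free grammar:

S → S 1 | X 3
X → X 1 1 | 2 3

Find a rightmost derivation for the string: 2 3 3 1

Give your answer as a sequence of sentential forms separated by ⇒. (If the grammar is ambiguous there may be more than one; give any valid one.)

S ⇒ S 1 ⇒ X 3 1 ⇒ 2 3 3 1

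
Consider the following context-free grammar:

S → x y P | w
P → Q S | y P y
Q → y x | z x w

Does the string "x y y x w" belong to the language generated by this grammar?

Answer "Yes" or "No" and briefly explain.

Yes - a valid derivation exists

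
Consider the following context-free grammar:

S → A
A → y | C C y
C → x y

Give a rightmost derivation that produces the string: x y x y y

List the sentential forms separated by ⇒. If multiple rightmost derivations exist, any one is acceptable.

S ⇒ A ⇒ C C y ⇒ C x y y ⇒ x y x y y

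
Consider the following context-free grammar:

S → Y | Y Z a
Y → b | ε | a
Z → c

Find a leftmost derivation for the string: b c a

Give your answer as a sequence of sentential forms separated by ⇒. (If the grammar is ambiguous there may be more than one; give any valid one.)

S ⇒ Y Z a ⇒ b Z a ⇒ b c a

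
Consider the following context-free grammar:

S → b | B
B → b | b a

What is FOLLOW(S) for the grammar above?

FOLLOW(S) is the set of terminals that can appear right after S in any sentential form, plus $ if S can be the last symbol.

We compute FOLLOW(S) using the standard algorithm.
FOLLOW(S) starts with {$}.
FIRST(B) = {b}
FIRST(S) = {b}
FOLLOW(B) = {$}
FOLLOW(S) = {$}
Therefore, FOLLOW(S) = {$}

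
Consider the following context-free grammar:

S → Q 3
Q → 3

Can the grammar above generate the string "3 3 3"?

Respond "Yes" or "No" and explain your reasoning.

No - no valid derivation exists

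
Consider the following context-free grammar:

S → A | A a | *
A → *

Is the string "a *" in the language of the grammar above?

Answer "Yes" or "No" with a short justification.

No - no valid derivation exists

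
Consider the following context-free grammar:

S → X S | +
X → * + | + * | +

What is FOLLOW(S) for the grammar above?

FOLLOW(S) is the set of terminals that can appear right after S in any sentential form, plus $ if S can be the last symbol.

We compute FOLLOW(S) using the standard algorithm.
FOLLOW(S) starts with {$}.
FIRST(S) = {*, +}
FIRST(X) = {*, +}
FOLLOW(S) = {$}
FOLLOW(X) = {*, +}
Therefore, FOLLOW(S) = {$}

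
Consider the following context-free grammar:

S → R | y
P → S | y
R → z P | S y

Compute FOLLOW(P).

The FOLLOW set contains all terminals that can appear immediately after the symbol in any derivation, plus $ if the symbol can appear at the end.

We compute FOLLOW(P) using the standard algorithm.
FOLLOW(S) starts with {$}.
FIRST(P) = {y, z}
FIRST(R) = {y, z}
FIRST(S) = {y, z}
FOLLOW(P) = {$, y}
FOLLOW(R) = {$, y}
FOLLOW(S) = {$, y}
Therefore, FOLLOW(P) = {$, y}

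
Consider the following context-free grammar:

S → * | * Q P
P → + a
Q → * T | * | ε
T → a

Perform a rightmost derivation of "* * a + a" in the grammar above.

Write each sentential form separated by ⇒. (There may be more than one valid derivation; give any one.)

S ⇒ * Q P ⇒ * Q + a ⇒ * * T + a ⇒ * * a + a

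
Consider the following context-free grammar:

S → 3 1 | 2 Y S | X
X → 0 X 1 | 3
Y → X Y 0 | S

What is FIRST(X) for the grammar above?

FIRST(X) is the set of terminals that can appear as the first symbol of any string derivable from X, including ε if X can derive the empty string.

We compute FIRST(X) using the standard algorithm.
FIRST(S) = {0, 2, 3}
FIRST(X) = {0, 3}
FIRST(Y) = {0, 2, 3}
Therefore, FIRST(X) = {0, 3}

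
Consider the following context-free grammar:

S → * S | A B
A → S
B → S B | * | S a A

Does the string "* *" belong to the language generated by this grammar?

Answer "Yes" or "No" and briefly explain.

No - no valid derivation exists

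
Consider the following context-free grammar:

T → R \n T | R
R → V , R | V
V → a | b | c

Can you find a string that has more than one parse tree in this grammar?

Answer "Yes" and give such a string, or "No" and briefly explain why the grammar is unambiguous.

No - the grammar is unambiguous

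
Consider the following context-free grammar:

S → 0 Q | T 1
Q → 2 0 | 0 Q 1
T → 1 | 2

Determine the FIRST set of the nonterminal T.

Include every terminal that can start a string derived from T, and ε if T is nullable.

We compute FIRST(T) using the standard algorithm.
FIRST(Q) = {0, 2}
FIRST(S) = {0, 1, 2}
FIRST(T) = {1, 2}
Therefore, FIRST(T) = {1, 2}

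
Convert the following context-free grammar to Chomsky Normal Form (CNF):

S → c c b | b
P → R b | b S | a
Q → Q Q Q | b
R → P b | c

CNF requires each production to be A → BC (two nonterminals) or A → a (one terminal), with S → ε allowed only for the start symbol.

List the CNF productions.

TC → c; TB → b; S → b; P → a; Q → b; R → c; S → TC X0; X0 → TC TB; P → R TB; P → TB S; Q → Q X1; X1 → Q Q; R → P TB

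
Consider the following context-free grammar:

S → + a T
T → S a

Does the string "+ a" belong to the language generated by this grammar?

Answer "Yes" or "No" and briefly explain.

No - no valid derivation exists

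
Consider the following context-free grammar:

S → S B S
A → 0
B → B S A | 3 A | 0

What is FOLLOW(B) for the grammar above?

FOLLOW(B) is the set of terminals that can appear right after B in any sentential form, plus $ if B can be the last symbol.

We compute FOLLOW(B) using the standard algorithm.
FOLLOW(S) starts with {$}.
FIRST(A) = {0}
FIRST(B) = {0, 3}
FIRST(S) = {}
FOLLOW(A) = {}
FOLLOW(B) = {}
FOLLOW(S) = {$, 0, 3}
Therefore, FOLLOW(B) = {}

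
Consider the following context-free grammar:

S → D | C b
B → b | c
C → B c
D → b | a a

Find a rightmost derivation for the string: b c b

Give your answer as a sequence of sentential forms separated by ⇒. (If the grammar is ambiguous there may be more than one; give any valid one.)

S ⇒ C b ⇒ B c b ⇒ b c b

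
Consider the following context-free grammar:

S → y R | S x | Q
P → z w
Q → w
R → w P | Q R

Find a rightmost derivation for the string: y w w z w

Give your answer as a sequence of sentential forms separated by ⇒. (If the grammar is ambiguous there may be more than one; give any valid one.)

S ⇒ y R ⇒ y Q R ⇒ y Q w P ⇒ y Q w z w ⇒ y w w z w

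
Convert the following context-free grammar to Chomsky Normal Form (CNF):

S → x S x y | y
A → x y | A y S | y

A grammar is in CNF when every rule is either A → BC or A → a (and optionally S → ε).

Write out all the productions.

TX → x; TY → y; S → y; A → y; S → TX X0; X0 → S X1; X1 → TX TY; A → TX TY; A → A X2; X2 → TY S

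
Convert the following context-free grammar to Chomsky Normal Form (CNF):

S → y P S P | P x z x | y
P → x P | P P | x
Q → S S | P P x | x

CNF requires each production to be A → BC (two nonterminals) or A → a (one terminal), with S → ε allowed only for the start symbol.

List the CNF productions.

TY → y; TX → x; TZ → z; S → y; P → x; Q → x; S → TY X0; X0 → P X1; X1 → S P; S → P X2; X2 → TX X3; X3 → TZ TX; P → TX P; P → P P; Q → S S; Q → P X4; X4 → P TX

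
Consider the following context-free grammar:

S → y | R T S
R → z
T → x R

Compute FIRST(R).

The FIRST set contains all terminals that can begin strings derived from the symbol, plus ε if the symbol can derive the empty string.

We compute FIRST(R) using the standard algorithm.
FIRST(R) = {z}
FIRST(S) = {y, z}
FIRST(T) = {x}
Therefore, FIRST(R) = {z}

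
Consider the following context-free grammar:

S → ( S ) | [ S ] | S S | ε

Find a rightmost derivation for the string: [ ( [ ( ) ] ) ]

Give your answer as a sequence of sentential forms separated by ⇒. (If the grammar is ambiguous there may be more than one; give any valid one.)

S ⇒ [ S ] ⇒ [ ( S ) ] ⇒ [ ( [ S ] ) ] ⇒ [ ( [ ( S ) ] ) ] ⇒ [ ( [ ( ) ] ) ]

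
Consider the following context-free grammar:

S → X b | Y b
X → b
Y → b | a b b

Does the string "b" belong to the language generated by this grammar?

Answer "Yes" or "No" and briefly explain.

No - no valid derivation exists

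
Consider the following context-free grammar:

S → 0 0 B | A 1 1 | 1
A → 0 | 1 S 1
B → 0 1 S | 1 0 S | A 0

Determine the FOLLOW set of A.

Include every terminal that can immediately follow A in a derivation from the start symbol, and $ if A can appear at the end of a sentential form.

We compute FOLLOW(A) using the standard algorithm.
FOLLOW(S) starts with {$}.
FIRST(A) = {0, 1}
FIRST(B) = {0, 1}
FIRST(S) = {0, 1}
FOLLOW(A) = {0, 1}
FOLLOW(B) = {$, 1}
FOLLOW(S) = {$, 1}
Therefore, FOLLOW(A) = {0, 1}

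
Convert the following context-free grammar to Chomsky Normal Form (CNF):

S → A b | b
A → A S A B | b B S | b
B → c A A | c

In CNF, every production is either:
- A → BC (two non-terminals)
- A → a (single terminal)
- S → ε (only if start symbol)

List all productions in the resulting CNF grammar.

TB → b; S → b; A → b; TC → c; B → c; S → A TB; A → A X0; X0 → S X1; X1 → A B; A → TB X2; X2 → B S; B → TC X3; X3 → A A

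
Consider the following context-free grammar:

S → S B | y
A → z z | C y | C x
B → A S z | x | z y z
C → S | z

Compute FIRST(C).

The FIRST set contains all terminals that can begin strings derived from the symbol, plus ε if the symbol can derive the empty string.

We compute FIRST(C) using the standard algorithm.
FIRST(A) = {y, z}
FIRST(B) = {x, y, z}
FIRST(C) = {y, z}
FIRST(S) = {y}
Therefore, FIRST(C) = {y, z}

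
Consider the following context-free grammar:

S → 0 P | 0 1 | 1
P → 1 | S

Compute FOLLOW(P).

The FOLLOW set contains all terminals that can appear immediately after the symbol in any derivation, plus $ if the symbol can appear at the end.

We compute FOLLOW(P) using the standard algorithm.
FOLLOW(S) starts with {$}.
FIRST(P) = {0, 1}
FIRST(S) = {0, 1}
FOLLOW(P) = {$}
FOLLOW(S) = {$}
Therefore, FOLLOW(P) = {$}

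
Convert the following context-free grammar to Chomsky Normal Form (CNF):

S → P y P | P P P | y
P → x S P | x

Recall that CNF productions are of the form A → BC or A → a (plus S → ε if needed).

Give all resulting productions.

TY → y; S → y; TX → x; P → x; S → P X0; X0 → TY P; S → P X1; X1 → P P; P → TX X2; X2 → S P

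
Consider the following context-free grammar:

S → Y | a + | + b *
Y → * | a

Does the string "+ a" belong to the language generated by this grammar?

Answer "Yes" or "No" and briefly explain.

No - no valid derivation exists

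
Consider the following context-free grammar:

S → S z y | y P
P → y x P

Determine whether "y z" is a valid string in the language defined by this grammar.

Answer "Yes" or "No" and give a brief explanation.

No - no valid derivation exists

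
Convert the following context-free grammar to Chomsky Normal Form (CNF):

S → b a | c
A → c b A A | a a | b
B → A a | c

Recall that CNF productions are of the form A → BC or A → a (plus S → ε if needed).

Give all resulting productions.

TB → b; TA → a; S → c; TC → c; A → b; B → c; S → TB TA; A → TC X0; X0 → TB X1; X1 → A A; A → TA TA; B → A TA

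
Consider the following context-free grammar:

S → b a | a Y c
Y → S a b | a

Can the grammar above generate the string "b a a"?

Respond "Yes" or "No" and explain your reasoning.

No - no valid derivation exists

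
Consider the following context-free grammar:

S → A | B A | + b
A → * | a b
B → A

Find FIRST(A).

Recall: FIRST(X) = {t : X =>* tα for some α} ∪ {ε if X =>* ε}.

We compute FIRST(A) using the standard algorithm.
FIRST(A) = {*, a}
FIRST(B) = {*, a}
FIRST(S) = {*, +, a}
Therefore, FIRST(A) = {*, a}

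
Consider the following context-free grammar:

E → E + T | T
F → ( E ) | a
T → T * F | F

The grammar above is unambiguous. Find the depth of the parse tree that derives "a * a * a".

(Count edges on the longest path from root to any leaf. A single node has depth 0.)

5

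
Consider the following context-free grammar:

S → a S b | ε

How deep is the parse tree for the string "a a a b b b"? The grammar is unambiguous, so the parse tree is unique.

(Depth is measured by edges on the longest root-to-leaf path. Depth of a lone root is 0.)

4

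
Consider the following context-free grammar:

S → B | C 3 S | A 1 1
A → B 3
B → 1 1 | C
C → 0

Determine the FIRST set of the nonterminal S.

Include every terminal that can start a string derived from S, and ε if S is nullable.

We compute FIRST(S) using the standard algorithm.
FIRST(A) = {0, 1}
FIRST(B) = {0, 1}
FIRST(C) = {0}
FIRST(S) = {0, 1}
Therefore, FIRST(S) = {0, 1}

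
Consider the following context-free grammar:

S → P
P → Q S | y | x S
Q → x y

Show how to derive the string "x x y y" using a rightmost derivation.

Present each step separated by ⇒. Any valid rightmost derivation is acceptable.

S ⇒ P ⇒ x S ⇒ x P ⇒ x Q S ⇒ x Q P ⇒ x Q y ⇒ x x y y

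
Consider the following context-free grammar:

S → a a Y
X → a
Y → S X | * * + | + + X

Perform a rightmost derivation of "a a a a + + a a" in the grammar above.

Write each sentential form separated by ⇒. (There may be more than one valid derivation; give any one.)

S ⇒ a a Y ⇒ a a S X ⇒ a a S a ⇒ a a a a Y a ⇒ a a a a + + X a ⇒ a a a a + + a a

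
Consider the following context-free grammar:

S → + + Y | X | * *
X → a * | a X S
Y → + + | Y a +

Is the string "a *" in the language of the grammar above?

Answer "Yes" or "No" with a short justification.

Yes - a valid derivation exists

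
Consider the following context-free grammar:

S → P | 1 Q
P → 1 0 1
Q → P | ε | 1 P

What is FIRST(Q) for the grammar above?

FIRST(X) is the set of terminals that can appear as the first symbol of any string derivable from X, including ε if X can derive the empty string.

We compute FIRST(Q) using the standard algorithm.
FIRST(P) = {1}
FIRST(Q) = {1, ε}
FIRST(S) = {1}
Therefore, FIRST(Q) = {1, ε}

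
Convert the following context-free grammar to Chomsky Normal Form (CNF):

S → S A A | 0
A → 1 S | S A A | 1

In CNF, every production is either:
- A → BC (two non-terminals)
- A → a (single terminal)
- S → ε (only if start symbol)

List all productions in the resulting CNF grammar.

S → 0; T1 → 1; A → 1; S → S X0; X0 → A A; A → T1 S; A → S X1; X1 → A A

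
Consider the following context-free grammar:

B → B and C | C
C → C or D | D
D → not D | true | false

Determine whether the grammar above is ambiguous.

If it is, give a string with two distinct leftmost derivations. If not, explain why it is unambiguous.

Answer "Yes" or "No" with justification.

No - the grammar is unambiguous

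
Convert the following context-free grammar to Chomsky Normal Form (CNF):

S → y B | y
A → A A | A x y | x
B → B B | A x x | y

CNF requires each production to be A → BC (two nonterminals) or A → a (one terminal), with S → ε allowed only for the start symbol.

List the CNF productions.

TY → y; S → y; TX → x; A → x; B → y; S → TY B; A → A A; A → A X0; X0 → TX TY; B → B B; B → A X1; X1 → TX TX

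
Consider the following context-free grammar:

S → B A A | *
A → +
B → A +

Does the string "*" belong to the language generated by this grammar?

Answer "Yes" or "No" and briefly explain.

Yes - a valid derivation exists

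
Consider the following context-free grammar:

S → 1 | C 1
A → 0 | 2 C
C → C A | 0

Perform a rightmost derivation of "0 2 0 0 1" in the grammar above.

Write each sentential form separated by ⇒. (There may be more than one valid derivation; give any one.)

S ⇒ C 1 ⇒ C A 1 ⇒ C 0 1 ⇒ C A 0 1 ⇒ C 2 C 0 1 ⇒ C 2 0 0 1 ⇒ 0 2 0 0 1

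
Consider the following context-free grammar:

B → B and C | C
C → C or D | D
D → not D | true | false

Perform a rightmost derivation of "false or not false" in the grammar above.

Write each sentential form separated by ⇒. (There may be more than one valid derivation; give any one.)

B ⇒ C ⇒ C or D ⇒ C or not D ⇒ C or not false ⇒ D or not false ⇒ false or not false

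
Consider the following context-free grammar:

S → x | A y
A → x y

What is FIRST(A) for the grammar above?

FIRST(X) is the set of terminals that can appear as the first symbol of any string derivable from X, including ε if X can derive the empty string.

We compute FIRST(A) using the standard algorithm.
FIRST(A) = {x}
FIRST(S) = {x}
Therefore, FIRST(A) = {x}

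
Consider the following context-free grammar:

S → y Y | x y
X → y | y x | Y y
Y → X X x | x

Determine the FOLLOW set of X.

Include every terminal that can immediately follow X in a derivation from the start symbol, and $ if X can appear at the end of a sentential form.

We compute FOLLOW(X) using the standard algorithm.
FOLLOW(S) starts with {$}.
FIRST(S) = {x, y}
FIRST(X) = {x, y}
FIRST(Y) = {x, y}
FOLLOW(S) = {$}
FOLLOW(X) = {x, y}
FOLLOW(Y) = {$, y}
Therefore, FOLLOW(X) = {x, y}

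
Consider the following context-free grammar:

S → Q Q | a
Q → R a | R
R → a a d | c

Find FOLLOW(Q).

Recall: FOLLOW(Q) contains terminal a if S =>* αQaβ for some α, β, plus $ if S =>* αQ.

We compute FOLLOW(Q) using the standard algorithm.
FOLLOW(S) starts with {$}.
FIRST(Q) = {a, c}
FIRST(R) = {a, c}
FIRST(S) = {a, c}
FOLLOW(Q) = {$, a, c}
FOLLOW(R) = {$, a, c}
FOLLOW(S) = {$}
Therefore, FOLLOW(Q) = {$, a, c}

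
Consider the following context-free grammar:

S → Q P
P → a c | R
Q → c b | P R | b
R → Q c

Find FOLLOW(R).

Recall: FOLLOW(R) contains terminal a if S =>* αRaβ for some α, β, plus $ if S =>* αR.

We compute FOLLOW(R) using the standard algorithm.
FOLLOW(S) starts with {$}.
FIRST(P) = {a, b, c}
FIRST(Q) = {a, b, c}
FIRST(R) = {a, b, c}
FIRST(S) = {a, b, c}
FOLLOW(P) = {$, a, b, c}
FOLLOW(Q) = {a, b, c}
FOLLOW(R) = {$, a, b, c}
FOLLOW(S) = {$}
Therefore, FOLLOW(R) = {$, a, b, c}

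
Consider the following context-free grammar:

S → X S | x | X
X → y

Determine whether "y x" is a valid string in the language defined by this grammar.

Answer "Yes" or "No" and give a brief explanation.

Yes - a valid derivation exists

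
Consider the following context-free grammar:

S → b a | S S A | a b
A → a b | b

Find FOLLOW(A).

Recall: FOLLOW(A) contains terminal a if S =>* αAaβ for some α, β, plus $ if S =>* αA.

We compute FOLLOW(A) using the standard algorithm.
FOLLOW(S) starts with {$}.
FIRST(A) = {a, b}
FIRST(S) = {a, b}
FOLLOW(A) = {$, a, b}
FOLLOW(S) = {$, a, b}
Therefore, FOLLOW(A) = {$, a, b}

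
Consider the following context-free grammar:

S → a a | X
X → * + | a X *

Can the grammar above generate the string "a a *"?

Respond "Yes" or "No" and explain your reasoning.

No - no valid derivation exists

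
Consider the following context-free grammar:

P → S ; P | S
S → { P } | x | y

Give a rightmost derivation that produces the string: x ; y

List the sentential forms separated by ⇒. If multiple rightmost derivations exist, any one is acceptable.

P ⇒ S ; P ⇒ S ; S ⇒ S ; y ⇒ x ; y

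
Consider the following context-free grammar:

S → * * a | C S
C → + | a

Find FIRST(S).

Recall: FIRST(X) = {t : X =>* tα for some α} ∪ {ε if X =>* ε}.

We compute FIRST(S) using the standard algorithm.
FIRST(C) = {+, a}
FIRST(S) = {*, +, a}
Therefore, FIRST(S) = {*, +, a}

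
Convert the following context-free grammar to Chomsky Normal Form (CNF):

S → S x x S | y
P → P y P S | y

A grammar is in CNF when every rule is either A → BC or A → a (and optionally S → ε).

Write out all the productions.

TX → x; S → y; TY → y; P → y; S → S X0; X0 → TX X1; X1 → TX S; P → P X2; X2 → TY X3; X3 → P S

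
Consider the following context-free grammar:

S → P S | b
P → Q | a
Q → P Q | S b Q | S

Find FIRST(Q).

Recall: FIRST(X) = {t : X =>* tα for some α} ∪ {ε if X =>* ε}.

We compute FIRST(Q) using the standard algorithm.
FIRST(P) = {a, b}
FIRST(Q) = {a, b}
FIRST(S) = {a, b}
Therefore, FIRST(Q) = {a, b}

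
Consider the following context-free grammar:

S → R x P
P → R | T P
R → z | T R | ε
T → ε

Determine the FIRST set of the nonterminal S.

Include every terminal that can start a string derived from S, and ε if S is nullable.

We compute FIRST(S) using the standard algorithm.
FIRST(P) = {z, ε}
FIRST(R) = {z, ε}
FIRST(S) = {x, z}
FIRST(T) = {ε}
Therefore, FIRST(S) = {x, z}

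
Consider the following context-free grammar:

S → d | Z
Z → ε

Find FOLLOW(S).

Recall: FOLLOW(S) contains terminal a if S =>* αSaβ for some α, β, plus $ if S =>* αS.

We compute FOLLOW(S) using the standard algorithm.
FOLLOW(S) starts with {$}.
FIRST(S) = {d, ε}
FIRST(Z) = {ε}
FOLLOW(S) = {$}
FOLLOW(Z) = {$}
Therefore, FOLLOW(S) = {$}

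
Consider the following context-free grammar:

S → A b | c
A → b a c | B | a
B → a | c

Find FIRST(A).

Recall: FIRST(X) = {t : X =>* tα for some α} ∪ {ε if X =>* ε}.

We compute FIRST(A) using the standard algorithm.
FIRST(A) = {a, b, c}
FIRST(B) = {a, c}
FIRST(S) = {a, b, c}
Therefore, FIRST(A) = {a, b, c}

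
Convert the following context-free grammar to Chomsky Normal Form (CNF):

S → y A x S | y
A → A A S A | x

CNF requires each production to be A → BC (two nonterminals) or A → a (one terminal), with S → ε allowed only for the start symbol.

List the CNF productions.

TY → y; TX → x; S → y; A → x; S → TY X0; X0 → A X1; X1 → TX S; A → A X2; X2 → A X3; X3 → S A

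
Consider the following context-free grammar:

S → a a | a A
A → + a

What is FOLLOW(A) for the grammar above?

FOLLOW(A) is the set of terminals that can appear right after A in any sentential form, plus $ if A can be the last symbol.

We compute FOLLOW(A) using the standard algorithm.
FOLLOW(S) starts with {$}.
FIRST(A) = {+}
FIRST(S) = {a}
FOLLOW(A) = {$}
FOLLOW(S) = {$}
Therefore, FOLLOW(A) = {$}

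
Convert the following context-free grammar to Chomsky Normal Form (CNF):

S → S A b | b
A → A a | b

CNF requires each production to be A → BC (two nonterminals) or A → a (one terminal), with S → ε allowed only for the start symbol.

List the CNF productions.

TB → b; S → b; TA → a; A → b; S → S X0; X0 → A TB; A → A TA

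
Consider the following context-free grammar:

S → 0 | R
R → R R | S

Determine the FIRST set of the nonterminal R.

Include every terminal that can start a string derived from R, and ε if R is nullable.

We compute FIRST(R) using the standard algorithm.
FIRST(R) = {0}
FIRST(S) = {0}
Therefore, FIRST(R) = {0}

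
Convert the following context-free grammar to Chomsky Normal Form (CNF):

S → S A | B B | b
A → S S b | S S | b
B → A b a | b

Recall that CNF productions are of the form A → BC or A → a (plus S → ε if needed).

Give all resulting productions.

S → b; TB → b; A → b; TA → a; B → b; S → S A; S → B B; A → S X0; X0 → S TB; A → S S; B → A X1; X1 → TB TA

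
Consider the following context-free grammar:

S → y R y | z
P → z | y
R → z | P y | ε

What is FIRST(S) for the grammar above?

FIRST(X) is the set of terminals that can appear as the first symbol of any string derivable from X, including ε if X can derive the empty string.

We compute FIRST(S) using the standard algorithm.
FIRST(P) = {y, z}
FIRST(R) = {y, z, ε}
FIRST(S) = {y, z}
Therefore, FIRST(S) = {y, z}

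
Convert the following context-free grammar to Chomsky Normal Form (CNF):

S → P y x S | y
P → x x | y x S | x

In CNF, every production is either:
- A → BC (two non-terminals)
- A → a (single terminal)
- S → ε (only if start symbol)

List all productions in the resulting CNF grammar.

TY → y; TX → x; S → y; P → x; S → P X0; X0 → TY X1; X1 → TX S; P → TX TX; P → TY X2; X2 → TX S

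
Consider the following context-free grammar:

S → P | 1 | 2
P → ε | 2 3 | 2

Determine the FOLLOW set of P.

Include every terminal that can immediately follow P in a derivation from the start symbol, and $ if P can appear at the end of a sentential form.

We compute FOLLOW(P) using the standard algorithm.
FOLLOW(S) starts with {$}.
FIRST(P) = {2, ε}
FIRST(S) = {1, 2, ε}
FOLLOW(P) = {$}
FOLLOW(S) = {$}
Therefore, FOLLOW(P) = {$}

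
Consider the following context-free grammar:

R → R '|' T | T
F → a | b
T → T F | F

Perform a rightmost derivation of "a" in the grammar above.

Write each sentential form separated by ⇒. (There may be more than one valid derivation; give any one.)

R ⇒ T ⇒ F ⇒ a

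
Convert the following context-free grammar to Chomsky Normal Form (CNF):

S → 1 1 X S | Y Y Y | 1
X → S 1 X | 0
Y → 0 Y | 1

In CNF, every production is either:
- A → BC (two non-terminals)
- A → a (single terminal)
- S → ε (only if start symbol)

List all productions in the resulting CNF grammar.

T1 → 1; S → 1; X → 0; T0 → 0; Y → 1; S → T1 X0; X0 → T1 X1; X1 → X S; S → Y X2; X2 → Y Y; X → S X3; X3 → T1 X; Y → T0 Y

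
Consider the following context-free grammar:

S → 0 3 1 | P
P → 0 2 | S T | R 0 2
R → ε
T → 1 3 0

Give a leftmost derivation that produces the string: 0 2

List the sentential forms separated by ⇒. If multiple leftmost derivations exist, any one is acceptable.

S ⇒ P ⇒ R 0 2 ⇒ 0 2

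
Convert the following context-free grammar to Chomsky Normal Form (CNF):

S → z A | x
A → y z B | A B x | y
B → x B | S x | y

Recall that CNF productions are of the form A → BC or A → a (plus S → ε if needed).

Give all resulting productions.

TZ → z; S → x; TY → y; TX → x; A → y; B → y; S → TZ A; A → TY X0; X0 → TZ B; A → A X1; X1 → B TX; B → TX B; B → S TX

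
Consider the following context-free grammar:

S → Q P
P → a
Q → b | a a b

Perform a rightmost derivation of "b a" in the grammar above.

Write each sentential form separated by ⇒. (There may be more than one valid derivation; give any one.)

S ⇒ Q P ⇒ Q a ⇒ b a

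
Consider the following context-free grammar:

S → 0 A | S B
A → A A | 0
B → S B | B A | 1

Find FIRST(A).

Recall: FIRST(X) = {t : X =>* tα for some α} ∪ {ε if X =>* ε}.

We compute FIRST(A) using the standard algorithm.
FIRST(A) = {0}
FIRST(B) = {0, 1}
FIRST(S) = {0}
Therefore, FIRST(A) = {0}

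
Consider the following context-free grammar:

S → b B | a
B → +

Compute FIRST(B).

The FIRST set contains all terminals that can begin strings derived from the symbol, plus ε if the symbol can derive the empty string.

We compute FIRST(B) using the standard algorithm.
FIRST(B) = {+}
FIRST(S) = {a, b}
Therefore, FIRST(B) = {+}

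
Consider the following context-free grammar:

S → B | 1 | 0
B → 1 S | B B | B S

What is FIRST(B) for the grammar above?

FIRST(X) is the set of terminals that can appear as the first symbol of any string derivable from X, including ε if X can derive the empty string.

We compute FIRST(B) using the standard algorithm.
FIRST(B) = {1}
FIRST(S) = {0, 1}
Therefore, FIRST(B) = {1}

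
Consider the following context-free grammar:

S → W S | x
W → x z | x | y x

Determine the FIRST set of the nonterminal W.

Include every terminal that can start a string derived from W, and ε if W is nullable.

We compute FIRST(W) using the standard algorithm.
FIRST(S) = {x, y}
FIRST(W) = {x, y}
Therefore, FIRST(W) = {x, y}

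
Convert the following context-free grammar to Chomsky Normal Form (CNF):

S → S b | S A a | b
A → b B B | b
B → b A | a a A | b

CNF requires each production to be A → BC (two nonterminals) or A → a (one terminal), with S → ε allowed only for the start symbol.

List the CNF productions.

TB → b; TA → a; S → b; A → b; B → b; S → S TB; S → S X0; X0 → A TA; A → TB X1; X1 → B B; B → TB A; B → TA X2; X2 → TA A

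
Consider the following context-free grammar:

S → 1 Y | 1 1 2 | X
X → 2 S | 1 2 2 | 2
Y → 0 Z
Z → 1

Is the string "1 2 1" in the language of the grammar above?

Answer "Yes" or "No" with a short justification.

No - no valid derivation exists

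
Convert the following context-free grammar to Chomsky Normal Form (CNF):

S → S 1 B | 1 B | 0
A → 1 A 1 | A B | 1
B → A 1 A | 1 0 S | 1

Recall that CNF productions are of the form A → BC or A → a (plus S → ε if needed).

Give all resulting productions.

T1 → 1; S → 0; A → 1; T0 → 0; B → 1; S → S X0; X0 → T1 B; S → T1 B; A → T1 X1; X1 → A T1; A → A B; B → A X2; X2 → T1 A; B → T1 X3; X3 → T0 S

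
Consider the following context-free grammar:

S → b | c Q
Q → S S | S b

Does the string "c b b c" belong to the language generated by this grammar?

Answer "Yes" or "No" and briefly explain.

No - no valid derivation exists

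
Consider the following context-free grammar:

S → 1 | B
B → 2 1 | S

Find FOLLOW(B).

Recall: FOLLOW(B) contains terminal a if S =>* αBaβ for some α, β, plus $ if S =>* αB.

We compute FOLLOW(B) using the standard algorithm.
FOLLOW(S) starts with {$}.
FIRST(B) = {1, 2}
FIRST(S) = {1, 2}
FOLLOW(B) = {$}
FOLLOW(S) = {$}
Therefore, FOLLOW(B) = {$}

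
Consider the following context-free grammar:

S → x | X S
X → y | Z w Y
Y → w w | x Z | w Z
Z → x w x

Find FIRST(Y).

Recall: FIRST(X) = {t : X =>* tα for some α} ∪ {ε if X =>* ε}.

We compute FIRST(Y) using the standard algorithm.
FIRST(S) = {x, y}
FIRST(X) = {x, y}
FIRST(Y) = {w, x}
FIRST(Z) = {x}
Therefore, FIRST(Y) = {w, x}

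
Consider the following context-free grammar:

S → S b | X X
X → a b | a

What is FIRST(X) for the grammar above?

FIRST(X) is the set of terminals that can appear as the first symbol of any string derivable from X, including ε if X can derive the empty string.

We compute FIRST(X) using the standard algorithm.
FIRST(S) = {a}
FIRST(X) = {a}
Therefore, FIRST(X) = {a}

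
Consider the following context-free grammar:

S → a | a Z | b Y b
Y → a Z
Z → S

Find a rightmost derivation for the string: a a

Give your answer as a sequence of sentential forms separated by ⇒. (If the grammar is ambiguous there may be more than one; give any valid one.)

S ⇒ a Z ⇒ a S ⇒ a a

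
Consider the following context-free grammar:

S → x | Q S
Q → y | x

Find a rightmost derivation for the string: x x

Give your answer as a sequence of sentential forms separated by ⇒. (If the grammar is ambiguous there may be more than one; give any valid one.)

S ⇒ Q S ⇒ Q x ⇒ x x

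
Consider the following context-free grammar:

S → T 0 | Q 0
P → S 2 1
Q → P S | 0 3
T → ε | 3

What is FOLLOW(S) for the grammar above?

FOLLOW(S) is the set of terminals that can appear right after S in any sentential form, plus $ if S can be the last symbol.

We compute FOLLOW(S) using the standard algorithm.
FOLLOW(S) starts with {$}.
FIRST(P) = {0, 3}
FIRST(Q) = {0, 3}
FIRST(S) = {0, 3}
FIRST(T) = {3, ε}
FOLLOW(P) = {0, 3}
FOLLOW(Q) = {0}
FOLLOW(S) = {$, 0, 2}
FOLLOW(T) = {0}
Therefore, FOLLOW(S) = {$, 0, 2}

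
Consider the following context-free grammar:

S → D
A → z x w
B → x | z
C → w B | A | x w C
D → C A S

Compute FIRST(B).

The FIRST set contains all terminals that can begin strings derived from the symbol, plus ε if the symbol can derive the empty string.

We compute FIRST(B) using the standard algorithm.
FIRST(A) = {z}
FIRST(B) = {x, z}
FIRST(C) = {w, x, z}
FIRST(D) = {w, x, z}
FIRST(S) = {w, x, z}
Therefore, FIRST(B) = {x, z}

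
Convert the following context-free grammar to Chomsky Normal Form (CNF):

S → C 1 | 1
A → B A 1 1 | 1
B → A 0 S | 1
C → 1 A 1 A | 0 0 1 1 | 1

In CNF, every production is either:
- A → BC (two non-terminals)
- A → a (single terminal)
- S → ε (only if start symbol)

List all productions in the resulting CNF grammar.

T1 → 1; S → 1; A → 1; T0 → 0; B → 1; C → 1; S → C T1; A → B X0; X0 → A X1; X1 → T1 T1; B → A X2; X2 → T0 S; C → T1 X3; X3 → A X4; X4 → T1 A; C → T0 X5; X5 → T0 X6; X6 → T1 T1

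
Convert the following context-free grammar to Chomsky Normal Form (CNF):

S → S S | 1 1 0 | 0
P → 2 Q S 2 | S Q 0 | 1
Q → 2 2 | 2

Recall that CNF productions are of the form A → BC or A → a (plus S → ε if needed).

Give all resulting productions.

T1 → 1; T0 → 0; S → 0; T2 → 2; P → 1; Q → 2; S → S S; S → T1 X0; X0 → T1 T0; P → T2 X1; X1 → Q X2; X2 → S T2; P → S X3; X3 → Q T0; Q → T2 T2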